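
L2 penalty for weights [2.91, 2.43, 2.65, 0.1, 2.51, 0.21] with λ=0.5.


‖w‖₂² = (2.91)² + (2.43)² + (2.65)² + (0.1)² + (2.51)² + (0.21)²
     = 8.4681 + 5.9049 + 7.0225 + 0.01 + 6.3001 + 0.0441
     = 27.7497
λ·‖w‖₂² = 0.5·27.7497 = 13.87485

13.87485


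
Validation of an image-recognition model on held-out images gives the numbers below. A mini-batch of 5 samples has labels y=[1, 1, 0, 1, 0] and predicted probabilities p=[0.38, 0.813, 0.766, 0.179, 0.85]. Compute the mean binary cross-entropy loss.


L[0] = -ln(0.38) = 0.9676
L[1] = -ln(0.813) = 0.207
L[2] = -ln(1-0.766) = -ln(0.234) = 1.4524
L[3] = -ln(0.179) = 1.7204
L[4] = -ln(1-0.85) = -ln(0.15) = 1.8971
mean = (0.9676 + 0.207 + 1.4524 + 1.7204 + 1.8971)/5 = 1.2489

1.2489


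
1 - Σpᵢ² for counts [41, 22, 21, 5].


Probabilities: [41/89, 22/89, 21/89, 5/89] ≈ [0.4607, 0.2472, 0.236, 0.0562]
Σpᵢ² = (1681 + 484 + 441 + 25)/89² = 2631/7921
Gini = 1 - Σpᵢ² = 1 - 2631/7921 = 0.6678

0.6678


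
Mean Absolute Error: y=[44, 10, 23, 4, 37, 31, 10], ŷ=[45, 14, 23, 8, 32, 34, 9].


Absolute errors: |44-45|=1, |10-14|=4, |23-23|=0, |4-8|=4, |37-32|=5, |31-34|=3, |10-9|=1
Sum = 18
MAE = 18/7 = 18/7

18/7


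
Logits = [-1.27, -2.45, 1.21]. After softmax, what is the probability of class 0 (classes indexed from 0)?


Exponentials: e^-1.27=0.2808, e^-2.45=0.0863, e^1.21=3.3535
Sum = 3.7206
Softmax = [0.0755, 0.0232, 0.9013]
p[0] = 0.2808/3.7206 = 0.0755

0.0755


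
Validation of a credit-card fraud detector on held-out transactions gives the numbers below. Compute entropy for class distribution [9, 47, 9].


Probabilities: [9/65, 47/65, 9/65] ≈ [0.1385, 0.7231, 0.1385]
H = -((9/65)·log₂(9/65) + (47/65)·log₂(47/65) + (9/65)·log₂(9/65))
  = 1.1281 bits

1.1281 bits


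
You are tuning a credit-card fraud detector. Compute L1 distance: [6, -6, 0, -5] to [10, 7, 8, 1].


d = |6-10| + |-6-7| + |0-8| + |-5-1|
  = 4 + 13 + 8 + 6
  = 31

31


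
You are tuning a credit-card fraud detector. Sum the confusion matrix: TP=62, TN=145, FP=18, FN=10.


Total = TP + TN + FP + FN
= 62 + 145 + 18 + 10
= 235
(Predicted positive: 80, predicted negative: 155)

235


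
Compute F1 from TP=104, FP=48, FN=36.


Precision = 104/152 = 0.6842
Recall = 104/140 = 0.7429
F1 = 2·P·R/(P+R) = 2·TP/(2·TP+FP+FN) = 208/(208+48+36) = 208/292 = 0.7123

0.7123


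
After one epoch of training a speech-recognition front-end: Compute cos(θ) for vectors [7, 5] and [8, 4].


A·B = 7·8 + 5·4 = 76
‖A‖ = √74 = 8.6023, ‖B‖ = √80 = 8.9443
cos = 76/(√74·√80) = 76/√5920 = 0.9878

0.9878


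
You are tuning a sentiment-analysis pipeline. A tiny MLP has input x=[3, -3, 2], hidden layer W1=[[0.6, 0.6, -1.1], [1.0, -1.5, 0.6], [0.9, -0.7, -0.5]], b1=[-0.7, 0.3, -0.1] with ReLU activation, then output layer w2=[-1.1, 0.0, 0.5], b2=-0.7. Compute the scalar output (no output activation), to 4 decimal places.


z1[0] = (0.6)·(3) + (0.6)·(-3) + (-1.1)·(2) - 0.7 = -2.9
z1[1] = (1.0)·(3) + (-1.5)·(-3) + (0.6)·(2) + 0.3 = 9.0
z1[2] = (0.9)·(3) + (-0.7)·(-3) + (-0.5)·(2) - 0.1 = 3.7
h = ReLU(z1) = [0.0, 9.0, 3.7]
output = (-1.1)·(0.0) + (0.0)·(9.0) + (0.5)·(3.7) - 0.7 = 1.15

1.15


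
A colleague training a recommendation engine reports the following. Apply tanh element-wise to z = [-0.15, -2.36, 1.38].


tanh(-0.15) = -0.1489
tanh(-2.36) = -0.9823
tanh(1.38) = 0.881
result = [-0.1489, -0.9823, 0.881]

[-0.1489, -0.9823, 0.881]


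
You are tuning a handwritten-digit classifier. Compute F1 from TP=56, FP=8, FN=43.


Precision = 56/64 = 0.875
Recall = 56/99 = 0.5657
F1 = 2·P·R/(P+R) = 2·TP/(2·TP+FP+FN) = 112/(112+8+43) = 112/163 = 0.6871

0.6871


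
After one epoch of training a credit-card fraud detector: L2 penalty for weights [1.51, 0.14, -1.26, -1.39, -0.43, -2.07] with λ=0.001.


‖w‖₂² = (1.51)² + (0.14)² + (-1.26)² + (-1.39)² + (-0.43)² + (-2.07)²
     = 2.2801 + 0.0196 + 1.5876 + 1.9321 + 0.1849 + 4.2849
     = 10.2892
λ·‖w‖₂² = 0.001·10.2892 = 0.010289

0.010289


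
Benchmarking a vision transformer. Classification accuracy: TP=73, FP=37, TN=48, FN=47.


Accuracy = (TP+TN)/(TP+TN+FP+FN)
= (73+48)/(205)
= 121/205 = 59.02%

59.02%


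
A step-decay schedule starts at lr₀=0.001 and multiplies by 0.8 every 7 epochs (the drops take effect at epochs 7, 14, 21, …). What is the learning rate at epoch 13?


n_drops = ⌊13/7⌋ = 1
lr = 0.001·0.8^1 = 0.001·0.8 = 0.0008

0.0008


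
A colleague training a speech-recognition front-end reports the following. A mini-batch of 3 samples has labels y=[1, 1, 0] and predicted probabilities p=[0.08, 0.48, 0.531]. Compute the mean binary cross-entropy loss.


L[0] = -ln(0.08) = 2.5257
L[1] = -ln(0.48) = 0.734
L[2] = -ln(1-0.531) = -ln(0.469) = 0.7572
mean = (2.5257 + 0.734 + 0.7572)/3 = 1.339

1.339


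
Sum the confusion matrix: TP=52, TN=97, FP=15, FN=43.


Total = TP + TN + FP + FN
= 52 + 97 + 15 + 43
= 207
(Predicted positive: 67, predicted negative: 140)

207


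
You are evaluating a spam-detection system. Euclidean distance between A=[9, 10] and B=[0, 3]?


d = √((9-0)² + (10-3)²)
  = √(81 + 49)
  = √130 = 11.4018

11.4018


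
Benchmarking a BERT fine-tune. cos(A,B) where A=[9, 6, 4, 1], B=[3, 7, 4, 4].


A·B = 9·3 + 6·7 + 4·4 + 1·4 = 89
‖A‖ = √134 = 11.5758, ‖B‖ = √90 = 9.4868
cos = 89/(√134·√90) = 89/√12060 = 0.8104

0.8104


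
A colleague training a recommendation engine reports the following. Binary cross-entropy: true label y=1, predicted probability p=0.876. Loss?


BCE = -[y·ln(p) + (1-y)·ln(1-p)]
= -1·ln(0.876) - 0
= -ln(0.876) = 0.1324

0.1324


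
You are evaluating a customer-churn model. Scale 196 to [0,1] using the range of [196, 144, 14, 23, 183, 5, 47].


min=5, max=196
(196-5)/(196-5) = 191/191 = 1.0

1.0


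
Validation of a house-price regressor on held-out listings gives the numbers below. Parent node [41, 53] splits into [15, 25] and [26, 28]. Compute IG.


Parent = [41, 53], H_parent = 0.9882
H_left = 0.9544 (n=40), H_right = 0.999 (n=54)
H_children = (40/94)·0.9544 + (54/94)·0.999 = 0.98
IG = 0.9882 - 0.98 = 0.0082

0.0082


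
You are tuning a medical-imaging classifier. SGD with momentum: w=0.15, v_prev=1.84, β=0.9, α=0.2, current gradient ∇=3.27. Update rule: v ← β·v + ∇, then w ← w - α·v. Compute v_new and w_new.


v_new = 0.9·1.84 + 3.27 = 1.656 + 3.27 = 4.926
w_new = 0.15 - 0.2·4.926 = 0.15 - 0.9852 = -0.8352

v_new=4.926, w_new=-0.8352


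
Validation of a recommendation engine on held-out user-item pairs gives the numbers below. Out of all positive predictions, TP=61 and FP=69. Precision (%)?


Precision = TP/(TP+FP)
= 61/(61+69)
= 61/130 = 46.92%

46.92%


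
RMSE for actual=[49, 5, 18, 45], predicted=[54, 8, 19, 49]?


MSE = 51/4 = 12.75
RMSE = √(51/4) = 3.5707

3.5707


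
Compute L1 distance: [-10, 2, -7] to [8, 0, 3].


d = |-10-8| + |2-0| + |-7-3|
  = 18 + 2 + 10
  = 30

30


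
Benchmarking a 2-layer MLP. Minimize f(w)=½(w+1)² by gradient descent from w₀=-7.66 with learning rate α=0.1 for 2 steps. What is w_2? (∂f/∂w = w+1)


step 1: grad = -7.66+1 = -6.66; w = -7.66 - 0.1·(-6.66) = -6.994
step 2: grad = -6.994+1 = -5.994; w = -6.994 - 0.1·(-5.994) = -6.3946

-6.3946


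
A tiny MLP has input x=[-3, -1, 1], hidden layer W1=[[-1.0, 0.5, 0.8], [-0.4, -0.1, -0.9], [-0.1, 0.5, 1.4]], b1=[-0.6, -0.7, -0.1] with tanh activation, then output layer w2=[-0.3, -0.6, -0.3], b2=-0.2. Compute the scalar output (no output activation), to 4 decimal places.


z1[0] = (-1.0)·(-3) + (0.5)·(-1) + (0.8)·(1) - 0.6 = 2.7
z1[1] = (-0.4)·(-3) + (-0.1)·(-1) + (-0.9)·(1) - 0.7 = -0.3
z1[2] = (-0.1)·(-3) + (0.5)·(-1) + (1.4)·(1) - 0.1 = 1.1
h = tanh(z1) = [0.991, -0.2913, 0.8005]
output = (-0.3)·(0.991) + (-0.6)·(-0.2913) + (-0.3)·(0.8005) - 0.2 = -0.5627

-0.5627


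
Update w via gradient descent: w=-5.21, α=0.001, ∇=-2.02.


w_new = w - α·∇
= -5.21 - 0.001·-2.02
= -5.21 + 0.00202
= -5.20798

-5.20798


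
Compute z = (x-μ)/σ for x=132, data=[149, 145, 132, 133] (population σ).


μ = 139.75, σ = 7.3951
z = (132 - 139.75)/7.3951 = -1.048

-1.048


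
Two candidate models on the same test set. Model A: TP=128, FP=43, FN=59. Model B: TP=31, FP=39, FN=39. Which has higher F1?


Model A: P=128/171=0.7485, R=128/187=0.6845, F1=2PR/(P+R)=2TP/(2TP+FP+FN)=256/358=0.7151
Model B: P=31/70=0.4429, R=31/70=0.4429, F1=2PR/(P+R)=2TP/(2TP+FP+FN)=62/140=0.4429
0.7151 > 0.4429 → Model A

Model A


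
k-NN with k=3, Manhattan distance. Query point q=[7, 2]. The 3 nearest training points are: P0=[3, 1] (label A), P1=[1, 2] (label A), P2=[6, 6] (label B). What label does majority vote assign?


d(q,P0) = 5  (label A)
d(q,P1) = 6  (label A)
d(q,P2) = 5  (label B)
Votes: A=2, B=1
Majority → A

A


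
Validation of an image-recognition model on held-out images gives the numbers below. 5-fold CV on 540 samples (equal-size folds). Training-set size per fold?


Fold size = 540/5 = 108
Training per fold = 540 - 108 = 432

432


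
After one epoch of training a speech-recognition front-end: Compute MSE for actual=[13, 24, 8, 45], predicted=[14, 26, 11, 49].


Squared errors: (13-14)²=1, (24-26)²=4, (8-11)²=9, (45-49)²=16
Sum = 30
MSE = 30/4 = 15/2

15/2


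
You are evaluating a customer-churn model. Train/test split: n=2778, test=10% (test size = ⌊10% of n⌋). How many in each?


Test = ⌊2778·10/100⌋ = 277
Train = 2778 - 277 = 2501

Train: 2501, Test: 277


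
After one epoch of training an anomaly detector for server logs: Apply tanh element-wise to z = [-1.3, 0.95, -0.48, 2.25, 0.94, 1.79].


tanh(-1.3) = -0.8617
tanh(0.95) = 0.7398
tanh(-0.48) = -0.4462
tanh(2.25) = 0.978
tanh(0.94) = 0.7352
tanh(1.79) = 0.9458
result = [-0.8617, 0.7398, -0.4462, 0.978, 0.7352, 0.9458]

[-0.8617, 0.7398, -0.4462, 0.978, 0.7352, 0.9458]


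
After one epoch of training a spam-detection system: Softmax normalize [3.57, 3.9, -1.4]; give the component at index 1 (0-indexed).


Exponentials: e^3.57=35.5166, e^3.9=49.4024, e^-1.4=0.2466
Sum = 85.1656
Softmax = [0.417, 0.5801, 0.0029]
p[1] = 49.4024/85.1656 = 0.5801

0.5801


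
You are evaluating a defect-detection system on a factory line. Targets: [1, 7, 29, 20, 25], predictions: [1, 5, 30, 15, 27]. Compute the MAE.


Absolute errors: |1-1|=0, |7-5|=2, |29-30|=1, |20-15|=5, |25-27|=2
Sum = 10
MAE = 10/5 = 2

2


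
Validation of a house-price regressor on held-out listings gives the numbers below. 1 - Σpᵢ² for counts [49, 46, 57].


Probabilities: [49/152, 46/152, 57/152] ≈ [0.3224, 0.3026, 0.375]
Σpᵢ² = (2401 + 2116 + 3249)/152² = 7766/23104
Gini = 1 - Σpᵢ² = 1 - 7766/23104 = 0.6639

0.6639


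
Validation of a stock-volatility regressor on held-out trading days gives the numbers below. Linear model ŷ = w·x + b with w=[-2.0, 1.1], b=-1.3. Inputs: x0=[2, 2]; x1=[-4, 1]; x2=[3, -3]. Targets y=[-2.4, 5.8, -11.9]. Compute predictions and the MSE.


ŷ0 = (-2.0)·(2) + (1.1)·(2) - 1.3 = -3.1
ŷ1 = (-2.0)·(-4) + (1.1)·(1) - 1.3 = 7.8
ŷ2 = (-2.0)·(3) + (1.1)·(-3) - 1.3 = -10.6
errors² = [0.49, 4.0, 1.69]
MSE = 6.1800/3 = 2.06

2.06


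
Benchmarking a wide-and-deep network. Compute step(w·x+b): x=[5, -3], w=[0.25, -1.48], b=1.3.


z = (5)·(0.25) + (-3)·(-1.48) + 1.3
  = 6.99
step(z) = 1 (z≥0)

1


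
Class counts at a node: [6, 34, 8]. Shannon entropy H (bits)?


Probabilities: [6/48, 34/48, 8/48] ≈ [0.125, 0.7083, 0.1667]
H = -((6/48)·log₂(6/48) + (34/48)·log₂(34/48) + (8/48)·log₂(8/48))
  = 1.1582 bits

1.1582 bits


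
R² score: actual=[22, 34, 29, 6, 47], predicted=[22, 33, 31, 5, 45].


ȳ = 27.6
SS_res = Σ(y-ŷ)² = 10
SS_tot = Σ(y-ȳ)² = 917.2
R² = 1 - SS_res/SS_tot = 1 - 0.0109 = 0.9891

0.9891


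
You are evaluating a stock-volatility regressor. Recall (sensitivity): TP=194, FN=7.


Recall = TP/(TP+FN)
= 194/(194+7)
= 194/201 = 96.52%

96.52%


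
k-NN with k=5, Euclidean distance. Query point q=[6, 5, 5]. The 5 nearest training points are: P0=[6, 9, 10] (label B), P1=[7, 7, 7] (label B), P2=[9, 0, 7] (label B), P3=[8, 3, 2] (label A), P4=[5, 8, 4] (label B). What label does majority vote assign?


d(q,P0) = 6.4031  (label B)
d(q,P1) = 3.0  (label B)
d(q,P2) = 6.1644  (label B)
d(q,P3) = 4.1231  (label A)
d(q,P4) = 3.3166  (label B)
Votes: A=1, B=4
Majority → B

B


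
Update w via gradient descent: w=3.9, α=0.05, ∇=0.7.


w_new = w - α·∇
= 3.9 - 0.05·0.7
= 3.9 - 0.035
= 3.865

3.865


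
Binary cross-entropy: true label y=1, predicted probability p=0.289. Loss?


BCE = -[y·ln(p) + (1-y)·ln(1-p)]
= -1·ln(0.289) - 0
= -ln(0.289) = 1.2413

1.2413


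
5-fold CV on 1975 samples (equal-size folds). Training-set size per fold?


Fold size = 1975/5 = 395
Training per fold = 1975 - 395 = 1580

1580


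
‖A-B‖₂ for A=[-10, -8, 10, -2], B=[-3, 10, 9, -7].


d = √((-10+ 3)² + (-8-10)² + (10-9)² + (-2+ 7)²)
  = √(49 + 324 + 1 + 25)
  = √399 = 19.975

19.975


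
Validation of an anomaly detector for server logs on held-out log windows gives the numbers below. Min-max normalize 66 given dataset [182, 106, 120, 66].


min=66, max=182
(66-66)/(182-66) = 0/116 = 0.0

0.0


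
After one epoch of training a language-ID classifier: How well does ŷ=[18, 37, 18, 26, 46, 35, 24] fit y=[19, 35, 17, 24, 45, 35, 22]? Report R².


ȳ = 28.1429
SS_res = Σ(y-ŷ)² = 15
SS_tot = Σ(y-ȳ)² = 640.86
R² = 1 - SS_res/SS_tot = 1 - 0.0234 = 0.9766

0.9766


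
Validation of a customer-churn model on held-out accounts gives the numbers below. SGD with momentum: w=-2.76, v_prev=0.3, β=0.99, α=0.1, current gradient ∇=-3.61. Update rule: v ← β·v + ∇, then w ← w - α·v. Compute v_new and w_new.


v_new = 0.99·0.3 - 3.61 = 0.297 - 3.61 = -3.313
w_new = -2.76 - 0.1·-3.313 = -2.76 + 0.3313 = -2.4287

v_new=-3.313, w_new=-2.4287


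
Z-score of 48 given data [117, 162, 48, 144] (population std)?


μ = 117.75, σ = 43.3381
z = (48 - 117.75)/43.3381 = -1.6094

-1.6094


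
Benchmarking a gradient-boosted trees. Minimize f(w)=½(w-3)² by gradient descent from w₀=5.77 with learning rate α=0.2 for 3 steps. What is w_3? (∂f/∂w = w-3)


step 1: grad = 5.77-3 = 2.77; w = 5.77 - 0.2·(2.77) = 5.216
step 2: grad = 5.216-3 = 2.216; w = 5.216 - 0.2·(2.216) = 4.7728
step 3: grad = 4.7728-3 = 1.7728; w = 4.7728 - 0.2·(1.7728) = 4.41824

4.41824


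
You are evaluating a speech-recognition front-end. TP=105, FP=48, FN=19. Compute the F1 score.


Precision = 105/153 = 0.6863
Recall = 105/124 = 0.8468
F1 = 2·P·R/(P+R) = 2·TP/(2·TP+FP+FN) = 210/(210+48+19) = 210/277 = 0.7581

0.7581


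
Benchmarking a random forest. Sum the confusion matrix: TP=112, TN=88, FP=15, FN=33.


Total = TP + TN + FP + FN
= 112 + 88 + 15 + 33
= 248
(Predicted positive: 127, predicted negative: 121)

248


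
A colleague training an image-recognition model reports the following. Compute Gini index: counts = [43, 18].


Probabilities: [43/61, 18/61] ≈ [0.7049, 0.2951]
Σpᵢ² = (1849 + 324)/61² = 2173/3721
Gini = 1 - Σpᵢ² = 1 - 2173/3721 = 0.416

0.416


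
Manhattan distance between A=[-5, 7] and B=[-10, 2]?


d = |-5+ 10| + |7-2|
  = 5 + 5
  = 10

10


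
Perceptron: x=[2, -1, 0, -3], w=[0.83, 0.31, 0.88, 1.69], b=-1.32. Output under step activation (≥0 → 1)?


z = (2)·(0.83) + (-1)·(0.31) + (0)·(0.88) + (-3)·(1.69) - 1.32
  = -5.04
step(z) = 0 (z<0)

0


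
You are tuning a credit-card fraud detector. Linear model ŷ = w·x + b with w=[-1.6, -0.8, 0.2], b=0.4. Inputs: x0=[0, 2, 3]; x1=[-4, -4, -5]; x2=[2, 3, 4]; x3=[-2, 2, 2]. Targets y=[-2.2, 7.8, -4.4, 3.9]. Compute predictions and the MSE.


ŷ0 = (-1.6)·(0) + (-0.8)·(2) + (0.2)·(3) + 0.4 = -0.6
ŷ1 = (-1.6)·(-4) + (-0.8)·(-4) + (0.2)·(-5) + 0.4 = 9.0
ŷ2 = (-1.6)·(2) + (-0.8)·(3) + (0.2)·(4) + 0.4 = -4.4
ŷ3 = (-1.6)·(-2) + (-0.8)·(2) + (0.2)·(2) + 0.4 = 2.4
errors² = [2.56, 1.44, 0.0, 2.25]
MSE = 6.2500/4 = 1.5625

1.5625


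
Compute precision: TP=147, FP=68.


Precision = TP/(TP+FP)
= 147/(147+68)
= 147/215 = 68.37%

68.37%


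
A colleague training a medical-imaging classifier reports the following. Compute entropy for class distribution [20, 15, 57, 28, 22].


Probabilities: [20/142, 15/142, 57/142, 28/142, 22/142] ≈ [0.1408, 0.1056, 0.4014, 0.1972, 0.1549]
H = -((20/142)·log₂(20/142) + (15/142)·log₂(15/142) + (57/142)·log₂(57/142) + (28/142)·log₂(28/142) + (22/142)·log₂(22/142))
  = 2.1481 bits

2.1481 bits


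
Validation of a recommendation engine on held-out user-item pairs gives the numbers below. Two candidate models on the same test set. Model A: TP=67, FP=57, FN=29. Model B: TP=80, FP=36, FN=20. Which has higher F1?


Model A: P=67/124=0.5403, R=67/96=0.6979, F1=2PR/(P+R)=2TP/(2TP+FP+FN)=134/220=0.6091
Model B: P=80/116=0.6897, R=80/100=0.8, F1=2PR/(P+R)=2TP/(2TP+FP+FN)=160/216=0.7407
0.6091 < 0.7407 → Model B

Model B


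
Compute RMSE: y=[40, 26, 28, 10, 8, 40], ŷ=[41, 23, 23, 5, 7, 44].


MSE = 77/6 = 12.8333
RMSE = √(77/6) = 3.5824

3.5824


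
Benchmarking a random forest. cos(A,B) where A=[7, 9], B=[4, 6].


A·B = 7·4 + 9·6 = 82
‖A‖ = √130 = 11.4018, ‖B‖ = √52 = 7.2111
cos = 82/(√130·√52) = 82/√6760 = 0.9973

0.9973


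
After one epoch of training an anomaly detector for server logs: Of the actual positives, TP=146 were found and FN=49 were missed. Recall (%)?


Recall = TP/(TP+FN)
= 146/(146+49)
= 146/195 = 74.87%

74.87%


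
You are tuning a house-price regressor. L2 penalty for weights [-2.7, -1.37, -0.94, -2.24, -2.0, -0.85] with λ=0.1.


‖w‖₂² = (-2.7)² + (-1.37)² + (-0.94)² + (-2.24)² + (-2.0)² + (-0.85)²
     = 7.29 + 1.8769 + 0.8836 + 5.0176 + 4 + 0.7225
     = 19.7906
λ·‖w‖₂² = 0.1·19.7906 = 1.97906

1.97906


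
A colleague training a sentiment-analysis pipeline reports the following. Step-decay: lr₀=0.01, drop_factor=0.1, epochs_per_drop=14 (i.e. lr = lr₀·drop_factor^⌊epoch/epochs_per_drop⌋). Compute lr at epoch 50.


n_drops = ⌊50/14⌋ = 3
lr = 0.01·0.1^3 = 0.01·0.001 = 0.00001

0.00001


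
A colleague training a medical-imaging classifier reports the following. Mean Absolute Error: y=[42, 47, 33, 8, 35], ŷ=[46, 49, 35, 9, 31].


Absolute errors: |42-46|=4, |47-49|=2, |33-35|=2, |8-9|=1, |35-31|=4
Sum = 13
MAE = 13/5 = 13/5

13/5


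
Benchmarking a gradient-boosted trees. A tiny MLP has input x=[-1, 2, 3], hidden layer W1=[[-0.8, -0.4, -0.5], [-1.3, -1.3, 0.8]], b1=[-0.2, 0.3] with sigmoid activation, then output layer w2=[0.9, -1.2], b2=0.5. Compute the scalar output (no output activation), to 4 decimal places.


z1[0] = (-0.8)·(-1) + (-0.4)·(2) + (-0.5)·(3) - 0.2 = -1.7
z1[1] = (-1.3)·(-1) + (-1.3)·(2) + (0.8)·(3) + 0.3 = 1.4
h = sigmoid(z1) = [0.1545, 0.8022]
output = (0.9)·(0.1545) + (-1.2)·(0.8022) + 0.5 = -0.3236

-0.3236


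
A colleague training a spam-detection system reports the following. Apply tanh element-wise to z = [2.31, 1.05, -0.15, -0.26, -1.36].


tanh(2.31) = 0.9805
tanh(1.05) = 0.7818
tanh(-0.15) = -0.1489
tanh(-0.26) = -0.2543
tanh(-1.36) = -0.8764
result = [0.9805, 0.7818, -0.1489, -0.2543, -0.8764]

[0.9805, 0.7818, -0.1489, -0.2543, -0.8764]


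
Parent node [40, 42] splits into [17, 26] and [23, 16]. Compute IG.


Parent = [40, 42], H_parent = 0.9996
H_left = 0.9682 (n=43), H_right = 0.9766 (n=39)
H_children = (43/82)·0.9682 + (39/82)·0.9766 = 0.9722
IG = 0.9996 - 0.9722 = 0.0274

0.0274


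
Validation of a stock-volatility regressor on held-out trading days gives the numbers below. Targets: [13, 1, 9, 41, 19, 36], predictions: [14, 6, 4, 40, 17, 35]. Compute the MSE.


Squared errors: (13-14)²=1, (1-6)²=25, (9-4)²=25, (41-40)²=1, (19-17)²=4, (36-35)²=1
Sum = 57
MSE = 57/6 = 19/2

19/2


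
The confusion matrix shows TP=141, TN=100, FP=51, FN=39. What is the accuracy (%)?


Accuracy = (TP+TN)/(TP+TN+FP+FN)
= (141+100)/(331)
= 241/331 = 72.81%

72.81%


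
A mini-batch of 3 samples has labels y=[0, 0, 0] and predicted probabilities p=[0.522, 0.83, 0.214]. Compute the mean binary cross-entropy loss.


L[0] = -ln(1-0.522) = -ln(0.478) = 0.7381
L[1] = -ln(1-0.83) = -ln(0.17) = 1.772
L[2] = -ln(1-0.214) = -ln(0.786) = 0.2408
mean = (0.7381 + 1.772 + 0.2408)/3 = 0.917

0.917


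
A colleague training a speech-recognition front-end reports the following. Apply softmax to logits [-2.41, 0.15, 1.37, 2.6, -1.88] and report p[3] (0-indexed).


Exponentials: e^-2.41=0.0898, e^0.15=1.1618, e^1.37=3.9354, e^2.6=13.4637, e^-1.88=0.1526
Sum = 18.8033
Softmax = [0.0048, 0.0618, 0.2093, 0.716, 0.0081]
p[3] = 13.4637/18.8033 = 0.716

0.716


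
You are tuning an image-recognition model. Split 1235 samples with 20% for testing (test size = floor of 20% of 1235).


Test = ⌊1235·20/100⌋ = 247
Train = 1235 - 247 = 988

Train: 988, Test: 247


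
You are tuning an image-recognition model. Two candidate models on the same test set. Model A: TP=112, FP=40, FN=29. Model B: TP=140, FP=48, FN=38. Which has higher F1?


Model A: P=112/152=0.7368, R=112/141=0.7943, F1=2PR/(P+R)=2TP/(2TP+FP+FN)=224/293=0.7645
Model B: P=140/188=0.7447, R=140/178=0.7865, F1=2PR/(P+R)=2TP/(2TP+FP+FN)=280/366=0.765
0.7645 < 0.765 → Model B

Model B


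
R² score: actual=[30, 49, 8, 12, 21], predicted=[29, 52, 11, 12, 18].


ȳ = 24
SS_res = Σ(y-ŷ)² = 28
SS_tot = Σ(y-ȳ)² = 1070
R² = 1 - SS_res/SS_tot = 1 - 0.0262 = 0.9738

0.9738


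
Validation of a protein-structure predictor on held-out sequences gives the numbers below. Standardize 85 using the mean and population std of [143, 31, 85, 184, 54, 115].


μ = 102, σ = 51.9744
z = (85 - 102)/51.9744 = -0.3271

-0.3271


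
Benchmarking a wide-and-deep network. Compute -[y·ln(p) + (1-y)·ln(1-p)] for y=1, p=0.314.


BCE = -[y·ln(p) + (1-y)·ln(1-p)]
= -1·ln(0.314) - 0
= -ln(0.314) = 1.1584

1.1584


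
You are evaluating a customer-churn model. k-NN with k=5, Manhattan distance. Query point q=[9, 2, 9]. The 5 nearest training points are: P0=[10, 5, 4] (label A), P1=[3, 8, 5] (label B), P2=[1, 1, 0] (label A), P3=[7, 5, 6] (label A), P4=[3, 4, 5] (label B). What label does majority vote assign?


d(q,P0) = 9  (label A)
d(q,P1) = 16  (label B)
d(q,P2) = 18  (label A)
d(q,P3) = 8  (label A)
d(q,P4) = 12  (label B)
Votes: A=3, B=2
Majority → A

A


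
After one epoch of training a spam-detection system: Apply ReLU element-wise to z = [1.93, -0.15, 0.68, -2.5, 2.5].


ReLU(1.93) = max(0, 1.93) = 1.93
ReLU(-0.15) = max(0, -0.15) = 0.0
ReLU(0.68) = max(0, 0.68) = 0.68
ReLU(-2.5) = max(0, -2.5) = 0.0
ReLU(2.5) = max(0, 2.5) = 2.5
result = [1.93, 0.0, 0.68, 0.0, 2.5]

[1.93, 0.0, 0.68, 0.0, 2.5]


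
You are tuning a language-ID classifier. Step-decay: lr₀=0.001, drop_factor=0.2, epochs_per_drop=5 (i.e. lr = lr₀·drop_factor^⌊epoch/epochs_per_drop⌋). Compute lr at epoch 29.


n_drops = ⌊29/5⌋ = 5
lr = 0.001·0.2^5 = 0.001·0.00032 = 0.00000032

0.00000032


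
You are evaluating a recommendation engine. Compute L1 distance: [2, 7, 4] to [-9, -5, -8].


d = |2+ 9| + |7+ 5| + |4+ 8|
  = 11 + 12 + 12
  = 35

35


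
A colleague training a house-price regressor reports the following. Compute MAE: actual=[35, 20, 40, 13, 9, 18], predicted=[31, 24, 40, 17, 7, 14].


Absolute errors: |35-31|=4, |20-24|=4, |40-40|=0, |13-17|=4, |9-7|=2, |18-14|=4
Sum = 18
MAE = 18/6 = 3

3


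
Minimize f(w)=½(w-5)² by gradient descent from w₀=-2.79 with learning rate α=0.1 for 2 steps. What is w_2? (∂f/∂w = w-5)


step 1: grad = -2.79-5 = -7.79; w = -2.79 - 0.1·(-7.79) = -2.011
step 2: grad = -2.011-5 = -7.011; w = -2.011 - 0.1·(-7.011) = -1.3099

-1.3099


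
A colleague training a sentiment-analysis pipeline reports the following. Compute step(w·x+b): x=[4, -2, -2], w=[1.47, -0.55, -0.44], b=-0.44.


z = (4)·(1.47) + (-2)·(-0.55) + (-2)·(-0.44) - 0.44
  = 7.42
step(z) = 1 (z≥0)

1


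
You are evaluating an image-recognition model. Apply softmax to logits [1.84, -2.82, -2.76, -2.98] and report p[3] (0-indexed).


Exponentials: e^1.84=6.2965, e^-2.82=0.0596, e^-2.76=0.0633, e^-2.98=0.0508
Sum = 6.4702
Softmax = [0.9732, 0.0092, 0.0098, 0.0079]
p[3] = 0.0508/6.4702 = 0.0079

0.0079


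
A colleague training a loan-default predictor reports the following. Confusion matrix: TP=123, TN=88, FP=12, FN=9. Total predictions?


Total = TP + TN + FP + FN
= 123 + 88 + 12 + 9
= 232
(Predicted positive: 135, predicted negative: 97)

232


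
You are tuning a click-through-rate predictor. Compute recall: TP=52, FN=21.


Recall = TP/(TP+FN)
= 52/(52+21)
= 52/73 = 71.23%

71.23%


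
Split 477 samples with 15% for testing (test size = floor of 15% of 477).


Test = ⌊477·15/100⌋ = 71
Train = 477 - 71 = 406

Train: 406, Test: 71


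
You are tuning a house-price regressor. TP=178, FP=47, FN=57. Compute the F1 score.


Precision = 178/225 = 0.7911
Recall = 178/235 = 0.7574
F1 = 2·P·R/(P+R) = 2·TP/(2·TP+FP+FN) = 356/(356+47+57) = 356/460 = 0.7739

0.7739


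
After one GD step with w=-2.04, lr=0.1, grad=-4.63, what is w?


w_new = w - α·∇
= -2.04 - 0.1·-4.63
= -2.04 + 0.463
= -1.577

-1.577


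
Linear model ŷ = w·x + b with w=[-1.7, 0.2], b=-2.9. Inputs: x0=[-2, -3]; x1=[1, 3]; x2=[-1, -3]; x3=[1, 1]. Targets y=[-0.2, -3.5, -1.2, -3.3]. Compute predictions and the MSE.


ŷ0 = (-1.7)·(-2) + (0.2)·(-3) - 2.9 = -0.1
ŷ1 = (-1.7)·(1) + (0.2)·(3) - 2.9 = -4.0
ŷ2 = (-1.7)·(-1) + (0.2)·(-3) - 2.9 = -1.8
ŷ3 = (-1.7)·(1) + (0.2)·(1) - 2.9 = -4.4
errors² = [0.01, 0.25, 0.36, 1.21]
MSE = 1.8300/4 = 0.4575

0.4575


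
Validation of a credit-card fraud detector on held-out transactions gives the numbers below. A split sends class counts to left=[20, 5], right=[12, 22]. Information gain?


Parent = [32, 27], H_parent = 0.9948
H_left = 0.7219 (n=25), H_right = 0.9367 (n=34)
H_children = (25/59)·0.7219 + (34/59)·0.9367 = 0.8457
IG = 0.9948 - 0.8457 = 0.1491

0.1491


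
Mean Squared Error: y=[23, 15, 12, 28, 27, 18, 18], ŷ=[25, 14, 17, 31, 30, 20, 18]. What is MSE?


Squared errors: (23-25)²=4, (15-14)²=1, (12-17)²=25, (28-31)²=9, (27-30)²=9, (18-20)²=4, (18-18)²=0
Sum = 52
MSE = 52/7 = 52/7

52/7


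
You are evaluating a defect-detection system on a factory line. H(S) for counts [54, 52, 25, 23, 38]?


Probabilities: [54/192, 52/192, 25/192, 23/192, 38/192] ≈ [0.2812, 0.2708, 0.1302, 0.1198, 0.1979]
H = -((54/192)·log₂(54/192) + (52/192)·log₂(52/192) + (25/192)·log₂(25/192) + (23/192)·log₂(23/192) + (38/192)·log₂(38/192))
  = 2.2373 bits

2.2373 bits


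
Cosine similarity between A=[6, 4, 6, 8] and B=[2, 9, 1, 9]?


A·B = 6·2 + 4·9 + 6·1 + 8·9 = 126
‖A‖ = √152 = 12.3288, ‖B‖ = √167 = 12.9228
cos = 126/(√152·√167) = 126/√25384 = 0.7908

0.7908


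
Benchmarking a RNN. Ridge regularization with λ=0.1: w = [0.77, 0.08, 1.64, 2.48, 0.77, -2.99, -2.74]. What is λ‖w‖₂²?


‖w‖₂² = (0.77)² + (0.08)² + (1.64)² + (2.48)² + (0.77)² + (-2.99)² + (-2.74)²
     = 0.5929 + 0.0064 + 2.6896 + 6.1504 + 0.5929 + 8.9401 + 7.5076
     = 26.4799
λ·‖w‖₂² = 0.1·26.4799 = 2.64799

2.64799


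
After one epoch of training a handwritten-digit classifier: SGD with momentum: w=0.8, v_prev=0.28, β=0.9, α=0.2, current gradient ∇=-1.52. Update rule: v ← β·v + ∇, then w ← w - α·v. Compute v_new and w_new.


v_new = 0.9·0.28 - 1.52 = 0.252 - 1.52 = -1.268
w_new = 0.8 - 0.2·-1.268 = 0.8 + 0.2536 = 1.0536

v_new=-1.268, w_new=1.0536


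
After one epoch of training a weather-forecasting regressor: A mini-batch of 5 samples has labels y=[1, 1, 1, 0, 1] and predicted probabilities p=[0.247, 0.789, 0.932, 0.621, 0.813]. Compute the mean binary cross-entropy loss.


L[0] = -ln(0.247) = 1.3984
L[1] = -ln(0.789) = 0.237
L[2] = -ln(0.932) = 0.0704
L[3] = -ln(1-0.621) = -ln(0.379) = 0.9702
L[4] = -ln(0.813) = 0.207
mean = (1.3984 + 0.237 + 0.0704 + 0.9702 + 0.207)/5 = 0.5766

0.5766


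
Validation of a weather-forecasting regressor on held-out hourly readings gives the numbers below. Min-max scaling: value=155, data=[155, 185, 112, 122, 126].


min=112, max=185
(155-112)/(185-112) = 43/73 = 0.589

0.589


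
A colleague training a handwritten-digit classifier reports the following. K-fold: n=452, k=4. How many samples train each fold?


Fold size = 452/4 = 113
Training per fold = 452 - 113 = 339

339


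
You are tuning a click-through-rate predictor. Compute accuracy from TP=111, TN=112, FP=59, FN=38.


Accuracy = (TP+TN)/(TP+TN+FP+FN)
= (111+112)/(320)
= 223/320 = 69.69%

69.69%


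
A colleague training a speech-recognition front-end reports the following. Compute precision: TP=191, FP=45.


Precision = TP/(TP+FP)
= 191/(191+45)
= 191/236 = 80.93%

80.93%


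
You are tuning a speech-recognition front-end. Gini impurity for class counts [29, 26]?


Probabilities: [29/55, 26/55] ≈ [0.5273, 0.4727]
Σpᵢ² = (841 + 676)/55² = 1517/3025
Gini = 1 - Σpᵢ² = 1 - 1517/3025 = 0.4985

0.4985


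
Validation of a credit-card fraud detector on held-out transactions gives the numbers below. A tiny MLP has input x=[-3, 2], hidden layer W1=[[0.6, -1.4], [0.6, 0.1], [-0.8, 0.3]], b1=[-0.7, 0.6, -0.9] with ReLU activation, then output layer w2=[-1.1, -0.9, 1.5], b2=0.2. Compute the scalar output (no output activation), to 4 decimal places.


z1[0] = (0.6)·(-3) + (-1.4)·(2) - 0.7 = -5.3
z1[1] = (0.6)·(-3) + (0.1)·(2) + 0.6 = -1.0
z1[2] = (-0.8)·(-3) + (0.3)·(2) - 0.9 = 2.1
h = ReLU(z1) = [0.0, 0.0, 2.1]
output = (-1.1)·(0.0) + (-0.9)·(0.0) + (1.5)·(2.1) + 0.2 = 3.35

3.35


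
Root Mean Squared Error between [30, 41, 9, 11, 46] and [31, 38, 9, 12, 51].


MSE = 36/5 = 7.2
RMSE = √(36/5) = 2.6833

2.6833


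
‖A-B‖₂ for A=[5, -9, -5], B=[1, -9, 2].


d = √((5-1)² + (-9+ 9)² + (-5-2)²)
  = √(16 + 0 + 49)
  = √65 = 8.0623

8.0623


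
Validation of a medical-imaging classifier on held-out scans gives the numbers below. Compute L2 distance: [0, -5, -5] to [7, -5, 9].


d = √((0-7)² + (-5+ 5)² + (-5-9)²)
  = √(49 + 0 + 196)
  = √245 = 15.6525

15.6525


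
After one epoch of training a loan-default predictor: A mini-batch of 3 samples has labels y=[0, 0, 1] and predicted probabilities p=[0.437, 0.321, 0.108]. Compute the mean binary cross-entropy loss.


L[0] = -ln(1-0.437) = -ln(0.563) = 0.5745
L[1] = -ln(1-0.321) = -ln(0.679) = 0.3871
L[2] = -ln(0.108) = 2.2256
mean = (0.5745 + 0.3871 + 2.2256)/3 = 1.0624

1.0624


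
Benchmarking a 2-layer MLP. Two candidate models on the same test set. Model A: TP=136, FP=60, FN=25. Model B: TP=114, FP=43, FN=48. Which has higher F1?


Model A: P=136/196=0.6939, R=136/161=0.8447, F1=2PR/(P+R)=2TP/(2TP+FP+FN)=272/357=0.7619
Model B: P=114/157=0.7261, R=114/162=0.7037, F1=2PR/(P+R)=2TP/(2TP+FP+FN)=228/319=0.7147
0.7619 > 0.7147 → Model A

Model A


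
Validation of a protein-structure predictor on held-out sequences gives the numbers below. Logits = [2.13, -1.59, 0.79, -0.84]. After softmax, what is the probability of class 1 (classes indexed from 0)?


Exponentials: e^2.13=8.4149, e^-1.59=0.2039, e^0.79=2.2034, e^-0.84=0.4317
Sum = 11.2539
Softmax = [0.7477, 0.0181, 0.1958, 0.0384]
p[1] = 0.2039/11.2539 = 0.0181

0.0181


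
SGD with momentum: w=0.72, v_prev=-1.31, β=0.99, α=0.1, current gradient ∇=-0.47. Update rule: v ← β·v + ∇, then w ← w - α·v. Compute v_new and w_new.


v_new = 0.99·-1.31 - 0.47 = -1.2969 - 0.47 = -1.7669
w_new = 0.72 - 0.1·-1.7669 = 0.72 + 0.17669 = 0.89669

v_new=-1.7669, w_new=0.89669


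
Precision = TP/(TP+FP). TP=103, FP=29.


Precision = TP/(TP+FP)
= 103/(103+29)
= 103/132 = 78.03%

78.03%


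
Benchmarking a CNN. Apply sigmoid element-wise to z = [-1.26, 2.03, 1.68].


σ(-1.26) = 1/(1+e^1.26) = 0.221
σ(2.03) = 1/(1+e^-2.03) = 0.8839
σ(1.68) = 1/(1+e^-1.68) = 0.8429
result = [0.221, 0.8839, 0.8429]

[0.221, 0.8839, 0.8429]


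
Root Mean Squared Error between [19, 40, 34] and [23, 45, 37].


MSE = 50/3 = 16.6667
RMSE = √(50/3) = 4.0825

4.0825


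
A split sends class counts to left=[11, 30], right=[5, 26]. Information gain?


Parent = [16, 56], H_parent = 0.7642
H_left = 0.839 (n=41), H_right = 0.6374 (n=31)
H_children = (41/72)·0.839 + (31/72)·0.6374 = 0.7522
IG = 0.7642 - 0.7522 = 0.012

0.012


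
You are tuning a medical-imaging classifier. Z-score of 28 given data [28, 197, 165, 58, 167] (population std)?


μ = 123, σ = 66.9716
z = (28 - 123)/66.9716 = -1.4185

-1.4185


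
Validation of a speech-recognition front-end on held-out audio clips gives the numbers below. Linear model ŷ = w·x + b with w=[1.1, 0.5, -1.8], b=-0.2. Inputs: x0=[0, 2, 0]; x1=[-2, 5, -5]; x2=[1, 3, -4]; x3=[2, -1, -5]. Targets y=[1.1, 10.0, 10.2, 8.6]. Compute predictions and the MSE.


ŷ0 = (1.1)·(0) + (0.5)·(2) + (-1.8)·(0) - 0.2 = 0.8
ŷ1 = (1.1)·(-2) + (0.5)·(5) + (-1.8)·(-5) - 0.2 = 9.1
ŷ2 = (1.1)·(1) + (0.5)·(3) + (-1.8)·(-4) - 0.2 = 9.6
ŷ3 = (1.1)·(2) + (0.5)·(-1) + (-1.8)·(-5) - 0.2 = 10.5
errors² = [0.09, 0.81, 0.36, 3.61]
MSE = 4.8700/4 = 1.2175

1.2175


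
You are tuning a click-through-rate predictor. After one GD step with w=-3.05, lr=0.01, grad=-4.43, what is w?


w_new = w - α·∇
= -3.05 - 0.01·-4.43
= -3.05 + 0.0443
= -3.0057

-3.0057


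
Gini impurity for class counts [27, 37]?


Probabilities: [27/64, 37/64] ≈ [0.4219, 0.5781]
Σpᵢ² = (729 + 1369)/64² = 2098/4096
Gini = 1 - Σpᵢ² = 1 - 2098/4096 = 0.4878

0.4878


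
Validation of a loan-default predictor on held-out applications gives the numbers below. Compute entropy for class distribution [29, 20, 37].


Probabilities: [29/86, 20/86, 37/86] ≈ [0.3372, 0.2326, 0.4302]
H = -((29/86)·log₂(29/86) + (20/86)·log₂(20/86) + (37/86)·log₂(37/86))
  = 1.5417 bits

1.5417 bits


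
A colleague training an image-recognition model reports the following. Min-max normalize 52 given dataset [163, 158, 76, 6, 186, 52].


min=6, max=186
(52-6)/(186-6) = 46/180 = 0.2556

0.2556


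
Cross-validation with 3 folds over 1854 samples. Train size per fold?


Fold size = 1854/3 = 618
Training per fold = 1854 - 618 = 1236

1236


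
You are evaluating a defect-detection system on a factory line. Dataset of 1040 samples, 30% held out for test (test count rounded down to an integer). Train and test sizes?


Test = ⌊1040·30/100⌋ = 312
Train = 1040 - 312 = 728

Train: 728, Test: 312


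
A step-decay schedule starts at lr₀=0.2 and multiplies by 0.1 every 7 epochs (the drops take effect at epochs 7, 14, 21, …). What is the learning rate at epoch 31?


n_drops = ⌊31/7⌋ = 4
lr = 0.2·0.1^4 = 0.2·0.0001 = 0.00002

0.00002


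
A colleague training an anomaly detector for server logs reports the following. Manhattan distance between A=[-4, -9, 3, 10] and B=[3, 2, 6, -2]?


d = |-4-3| + |-9-2| + |3-6| + |10+ 2|
  = 7 + 11 + 3 + 12
  = 33

33


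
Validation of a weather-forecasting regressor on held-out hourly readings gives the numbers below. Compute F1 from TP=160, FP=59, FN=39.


Precision = 160/219 = 0.7306
Recall = 160/199 = 0.804
F1 = 2·P·R/(P+R) = 2·TP/(2·TP+FP+FN) = 320/(320+59+39) = 320/418 = 0.7656

0.7656


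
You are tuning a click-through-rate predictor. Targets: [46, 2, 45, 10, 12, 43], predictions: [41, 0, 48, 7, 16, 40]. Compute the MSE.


Squared errors: (46-41)²=25, (2-0)²=4, (45-48)²=9, (10-7)²=9, (12-16)²=16, (43-40)²=9
Sum = 72
MSE = 72/6 = 12

12


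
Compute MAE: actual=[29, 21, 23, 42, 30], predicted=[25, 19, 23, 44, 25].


Absolute errors: |29-25|=4, |21-19|=2, |23-23|=0, |42-44|=2, |30-25|=5
Sum = 13
MAE = 13/5 = 13/5

13/5


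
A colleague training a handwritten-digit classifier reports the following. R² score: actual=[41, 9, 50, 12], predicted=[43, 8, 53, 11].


ȳ = 28
SS_res = Σ(y-ŷ)² = 15
SS_tot = Σ(y-ȳ)² = 1270
R² = 1 - SS_res/SS_tot = 1 - 0.0118 = 0.9882

0.9882


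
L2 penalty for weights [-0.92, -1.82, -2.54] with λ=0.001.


‖w‖₂² = (-0.92)² + (-1.82)² + (-2.54)²
     = 0.8464 + 3.3124 + 6.4516
     = 10.6104
λ·‖w‖₂² = 0.001·10.6104 = 0.01061

0.01061


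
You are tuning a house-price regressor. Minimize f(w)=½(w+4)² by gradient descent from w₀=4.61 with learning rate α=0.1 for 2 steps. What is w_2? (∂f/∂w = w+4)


step 1: grad = 4.61+4 = 8.61; w = 4.61 - 0.1·(8.61) = 3.749
step 2: grad = 3.749+4 = 7.749; w = 3.749 - 0.1·(7.749) = 2.9741

2.9741


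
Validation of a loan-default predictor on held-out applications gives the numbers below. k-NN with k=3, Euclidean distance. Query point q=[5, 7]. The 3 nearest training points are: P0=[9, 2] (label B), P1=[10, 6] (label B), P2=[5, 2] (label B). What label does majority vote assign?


d(q,P0) = 6.4031  (label B)
d(q,P1) = 5.099  (label B)
d(q,P2) = 5.0  (label B)
Votes: A=0, B=3
Majority → B

B


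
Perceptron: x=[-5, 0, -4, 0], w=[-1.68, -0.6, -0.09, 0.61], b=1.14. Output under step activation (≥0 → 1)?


z = (-5)·(-1.68) + (0)·(-0.6) + (-4)·(-0.09) + (0)·(0.61) + 1.14
  = 9.9
step(z) = 1 (z≥0)

1


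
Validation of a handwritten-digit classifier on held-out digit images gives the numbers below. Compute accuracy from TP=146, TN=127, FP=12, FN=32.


Accuracy = (TP+TN)/(TP+TN+FP+FN)
= (146+127)/(317)
= 273/317 = 86.12%

86.12%


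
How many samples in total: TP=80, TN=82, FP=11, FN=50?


Total = TP + TN + FP + FN
= 80 + 82 + 11 + 50
= 223
(Predicted positive: 91, predicted negative: 132)

223


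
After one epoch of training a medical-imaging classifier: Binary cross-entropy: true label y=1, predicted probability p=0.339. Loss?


BCE = -[y·ln(p) + (1-y)·ln(1-p)]
= -1·ln(0.339) - 0
= -ln(0.339) = 1.0818

1.0818


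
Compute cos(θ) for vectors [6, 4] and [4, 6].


A·B = 6·4 + 4·6 = 48
‖A‖ = √52 = 7.2111, ‖B‖ = √52 = 7.2111
cos = 48/(√52·√52) = 48/√2704 = 0.9231

0.9231


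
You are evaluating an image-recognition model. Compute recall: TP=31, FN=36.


Recall = TP/(TP+FN)
= 31/(31+36)
= 31/67 = 46.27%

46.27%


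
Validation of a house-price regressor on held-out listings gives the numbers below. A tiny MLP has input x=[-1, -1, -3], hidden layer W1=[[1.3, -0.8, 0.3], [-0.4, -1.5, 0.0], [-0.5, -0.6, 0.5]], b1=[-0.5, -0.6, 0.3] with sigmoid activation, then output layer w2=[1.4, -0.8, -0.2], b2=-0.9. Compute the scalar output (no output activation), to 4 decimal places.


z1[0] = (1.3)·(-1) + (-0.8)·(-1) + (0.3)·(-3) - 0.5 = -1.9
z1[1] = (-0.4)·(-1) + (-1.5)·(-1) + (0.0)·(-3) - 0.6 = 1.3
z1[2] = (-0.5)·(-1) + (-0.6)·(-1) + (0.5)·(-3) + 0.3 = -0.1
h = sigmoid(z1) = [0.1301, 0.7858, 0.475]
output = (1.4)·(0.1301) + (-0.8)·(0.7858) + (-0.2)·(0.475) - 0.9 = -1.4415

-1.4415


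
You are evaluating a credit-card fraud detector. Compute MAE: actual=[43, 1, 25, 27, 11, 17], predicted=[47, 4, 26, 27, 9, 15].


Absolute errors: |43-47|=4, |1-4|=3, |25-26|=1, |27-27|=0, |11-9|=2, |17-15|=2
Sum = 12
MAE = 12/6 = 2

2


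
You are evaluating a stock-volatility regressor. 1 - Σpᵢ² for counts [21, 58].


Probabilities: [21/79, 58/79] ≈ [0.2658, 0.7342]
Σpᵢ² = (441 + 3364)/79² = 3805/6241
Gini = 1 - Σpᵢ² = 1 - 3805/6241 = 0.3903

0.3903


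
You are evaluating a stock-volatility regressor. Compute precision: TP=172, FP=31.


Precision = TP/(TP+FP)
= 172/(172+31)
= 172/203 = 84.73%

84.73%
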